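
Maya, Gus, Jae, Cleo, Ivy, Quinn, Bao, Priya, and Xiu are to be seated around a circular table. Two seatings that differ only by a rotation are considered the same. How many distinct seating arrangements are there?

40320

Seat Maya anywhere (absorbing the rotational symmetry), then permute the other 8: (8)! = 40320.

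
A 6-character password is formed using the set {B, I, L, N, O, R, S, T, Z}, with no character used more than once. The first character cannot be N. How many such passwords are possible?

53760

The first character has 9−1 = 8 choices (anything except N).
The remaining 5 characters are filled from the other 8 symbols without repetition: 8 × 7 × 6 × 5 × 4 = 6720.
Total: 8 × 6720 = 53760.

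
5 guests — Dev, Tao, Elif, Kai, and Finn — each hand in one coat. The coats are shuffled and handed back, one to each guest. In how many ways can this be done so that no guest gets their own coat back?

44

Let Aᵢ be the assignments in which guest i gets their own coat. We want the size of the complement of A₁∪…∪A_5.
By inclusion–exclusion this is Σ_{j=0}^{5} (−1)^j C(5,j)·(5−j)!.
Computing: 120 − 120 + 60 − 20 + 5 − 1 = 44.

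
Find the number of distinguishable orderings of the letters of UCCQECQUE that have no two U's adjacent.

5880

Total arrangements of UCCQECQUE: 9!/(3!·2!·2!·2!) = 7560.
Arrangements with the U's together: treat UU as one letter, giving (8)!/(3!·2!·2!) = 1680.
Subtracting, 7560 − 1680 = 5880 arrangements keep the U's apart.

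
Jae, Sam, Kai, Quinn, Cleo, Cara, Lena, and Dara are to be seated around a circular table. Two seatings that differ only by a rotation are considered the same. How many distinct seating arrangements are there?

Seat Jae anywhere (absorbing the rotational symmetry), then permute the other 7: (7)! = 5040.

5040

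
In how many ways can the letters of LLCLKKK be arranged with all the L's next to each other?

20

Treat the 3 copies of L as a single block. The multiset to arrange is then {LLL, C, K, K, K}, 5 items in all.
That gives (5)!/(3!) = 20 arrangements.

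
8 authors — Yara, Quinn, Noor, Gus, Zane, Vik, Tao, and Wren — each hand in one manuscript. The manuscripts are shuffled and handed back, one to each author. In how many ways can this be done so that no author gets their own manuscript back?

Count assignments avoiding every fixed point. For any j of the 8 authors fixed to their own manuscript, the other 8−j can be arranged in (8−j)! ways.
By inclusion–exclusion this is Σ_{j=0}^{8} (−1)^j C(8,j)·(8−j)!.
Computing: 40320 − 40320 + 20160 − 6720 + 1680 − 336 + 56 − 8 + 1 = 14833.

14833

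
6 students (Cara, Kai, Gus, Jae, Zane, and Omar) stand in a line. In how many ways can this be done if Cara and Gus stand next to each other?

Treat {Cara, Gus} as a single unit. There are 5 units to order, and the pair itself can be ordered 2 ways.
So the count is 2·(5)! = 240.

240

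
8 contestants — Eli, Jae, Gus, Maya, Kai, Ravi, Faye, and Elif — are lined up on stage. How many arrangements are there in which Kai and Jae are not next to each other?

30240

Of the 8! = 40320 arrangements, those with Kai and Jae adjacent number 2 × 7! = 10080 (treat the pair as a block with 2 internal orders).
So 40320 − 10080 = 30240 arrangements keep them apart.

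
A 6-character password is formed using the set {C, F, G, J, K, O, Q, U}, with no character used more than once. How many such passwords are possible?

20160

With no repetition, fill the 6 characters in order: 8 choices, then 7, down to 3.
8 × 7 × 6 × 5 × 4 × 3 = 20160.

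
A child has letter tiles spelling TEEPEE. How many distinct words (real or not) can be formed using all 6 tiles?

30

The 6 letters of TEEPEE have repeats: E appearing 4 times.
The number of distinct arrangements is 6!/(4!) = 720/24 = 30.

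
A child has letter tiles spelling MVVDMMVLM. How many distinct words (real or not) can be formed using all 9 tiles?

2520

Letter multiplicities in MVVDMMVLM: D×1, L×1, M×4, V×3.
Dividing 9! = 362880 by 4!·3! = 144 for the repeated letters gives 2520.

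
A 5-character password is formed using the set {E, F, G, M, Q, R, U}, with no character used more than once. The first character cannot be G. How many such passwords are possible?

2160

The first character has 7−1 = 6 choices (anything except G).
The remaining 4 characters are filled from the other 6 symbols without repetition: 6 × 5 × 4 × 3 = 360.
Total: 6 × 360 = 2160.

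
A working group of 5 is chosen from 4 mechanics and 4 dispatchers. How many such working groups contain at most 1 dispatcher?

4

Split by how many dispatchers are chosen (0 through 1).
Sum: C(4,0)·C(4,5) + C(4,1)·C(4,4) = 0 + 4 = 4.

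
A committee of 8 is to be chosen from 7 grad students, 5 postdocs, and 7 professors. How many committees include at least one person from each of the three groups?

With no constraint there are C(19,8) = 75582 possible selections.
Selections missing a whole group: no grad students → C(12,8) = 495; no postdocs → C(14,8) = 3003; no professors → C(12,8) = 495.
Add back selections omitting two groups (i.e. drawn from a single group): C(7,8) + C(5,8) + C(7,8) = 0.
By inclusion–exclusion: 75582 − 3993 + 0 = 71589.

71589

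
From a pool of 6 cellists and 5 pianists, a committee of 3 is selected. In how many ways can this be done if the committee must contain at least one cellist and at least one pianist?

135

Unrestricted: C(11,3) = 165 ways to pick any 3 of the 11.
Subtract selections that omit an entire group: no cellists → C(5,3) = 10; no pianists → C(6,3) = 20.
Both groups omitted at once is impossible, so 165 − 30 = 135.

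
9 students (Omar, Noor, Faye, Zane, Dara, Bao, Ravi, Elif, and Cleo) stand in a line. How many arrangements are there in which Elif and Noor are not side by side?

282240

There are 9! = 362880 arrangements in all. If Elif and Noor are adjacent, merging them into one block gives 2·(8)! = 80640 arrangements.
So 362880 − 80640 = 282240 arrangements keep them apart.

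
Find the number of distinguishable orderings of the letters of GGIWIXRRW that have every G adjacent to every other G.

Treat the 2 copies of G as a single block. The multiset to arrange is then {GG, I, I, R, R, W, W, X}, 8 items in all.
That gives (8)!/(2!·2!·2!) = 5040 arrangements.

5040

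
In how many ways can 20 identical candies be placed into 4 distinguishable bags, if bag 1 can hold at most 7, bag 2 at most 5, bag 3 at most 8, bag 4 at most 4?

By stars and bars, unrestricted non-negative solutions to x_1+…+x_4 = 20 number C(20+3,3) = 1771.
Subtract solutions that violate a single cap (substitute x_i' = x_i − (cap_i+1)): x_1 ≥ 8 gives C(15,3) = 455; x_2 ≥ 6 gives C(17,3) = 680; x_3 ≥ 9 gives C(14,3) = 364; x_4 ≥ 5 gives C(18,3) = 816. Together 2315.
Add back pairs where two caps are both exceeded: 84 + 20 + 120 + 56 + 220 + 84 = 584.
Subtract triples: 0 + 4 + 0 + 1 = 5.
By inclusion–exclusion the count is 1771 − 2315 + 584 − 5 = 35.

35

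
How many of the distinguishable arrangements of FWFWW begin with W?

6

Fix W in the first position and arrange the remaining 4 letters.
Those 4 letters have F appearing twice and W appearing twice, giving (4)!/(2!·2!) = 6.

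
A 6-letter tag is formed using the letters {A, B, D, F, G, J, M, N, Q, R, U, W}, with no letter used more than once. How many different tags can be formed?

665280

This is a permutation of 6 out of 12: P(12,6) = 12!/6!.
12 × 11 × 10 × 9 × 8 × 7 = 665280.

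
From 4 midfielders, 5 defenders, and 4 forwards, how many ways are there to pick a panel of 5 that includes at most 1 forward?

Split by how many forwards are chosen (0 through 1).
Sum: C(4,0)·C(9,5) + C(4,1)·C(9,4) = 126 + 504 = 630.

630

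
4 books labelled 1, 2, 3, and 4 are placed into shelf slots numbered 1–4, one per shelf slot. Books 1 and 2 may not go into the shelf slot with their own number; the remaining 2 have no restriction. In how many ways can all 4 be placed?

14

Let Aᵢ (for i ∈ {1, 2}) be the placements that put book i in its forbidden shelf slot. Any j of these fix j positions, leaving (4−j)! ways to fill the rest, and there are C(2,j) ways to pick which j.
By inclusion–exclusion, the number of valid placements is Σ_{j=0}^{2} (−1)^j C(2,j)·(4−j)!.
Computing: 24 − 12 + 2 = 14.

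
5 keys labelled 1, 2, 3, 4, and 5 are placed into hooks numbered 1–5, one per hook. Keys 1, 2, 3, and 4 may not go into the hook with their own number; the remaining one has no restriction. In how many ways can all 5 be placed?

Let Aᵢ (for 1 ≤ i ≤ 4) be the placements that put key i in its forbidden hook. Any j of these fix j positions, leaving (5−j)! ways to fill the rest, and there are C(4,j) ways to pick which j.
By inclusion–exclusion, the number of valid placements is Σ_{j=0}^{4} (−1)^j C(4,j)·(5−j)!.
Computing: 120 − 96 + 36 − 8 + 1 = 53.

53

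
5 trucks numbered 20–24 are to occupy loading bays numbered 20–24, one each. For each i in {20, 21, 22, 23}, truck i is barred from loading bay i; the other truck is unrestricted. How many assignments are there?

53

Let Aᵢ (for 20 ≤ i ≤ 23) be the placements that put truck i in its forbidden loading bay. Any j of these fix j positions, leaving (5−j)! ways to fill the rest, and there are C(4,j) ways to pick which j.
By inclusion–exclusion, the number of valid placements is Σ_{j=0}^{4} (−1)^j C(4,j)·(5−j)!.
Computing: 120 − 96 + 36 − 8 + 1 = 53.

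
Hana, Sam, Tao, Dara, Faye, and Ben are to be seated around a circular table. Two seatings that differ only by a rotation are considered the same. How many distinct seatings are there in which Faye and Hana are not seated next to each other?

72

Without the restriction there are (5)! = 120 seatings.
Seatings with Faye beside Hana: treat them as a block with 2 internal orders, giving 2 × (4)! = 48.
Subtracting, 120 − 48 = 72.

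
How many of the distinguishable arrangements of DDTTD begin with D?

With the first slot taken by D, it remains to arrange the other 4 letters (DTTD).
Those 4 letters have D appearing twice and T appearing twice, giving (4)!/(2!·2!) = 6.

6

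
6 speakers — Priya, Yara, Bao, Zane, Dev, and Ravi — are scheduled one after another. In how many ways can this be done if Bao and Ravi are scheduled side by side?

240

Glue Bao and Ravi into one block (2 internal orders), leaving 5 units to arrange in a row.
That gives 2 × 5! = 2 × 120 = 240.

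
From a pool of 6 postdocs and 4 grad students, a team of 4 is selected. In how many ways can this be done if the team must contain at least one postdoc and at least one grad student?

With no constraint there are C(10,4) = 210 possible selections.
Subtract selections that omit an entire group: no postdocs → C(4,4) = 1; no grad students → C(6,4) = 15.
Both groups omitted at once is impossible, so 210 − 16 = 194.

194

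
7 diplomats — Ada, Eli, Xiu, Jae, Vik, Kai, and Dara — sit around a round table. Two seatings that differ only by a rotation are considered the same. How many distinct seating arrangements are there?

Seat Ada anywhere (absorbing the rotational symmetry), then permute the other 6: (6)! = 720.

720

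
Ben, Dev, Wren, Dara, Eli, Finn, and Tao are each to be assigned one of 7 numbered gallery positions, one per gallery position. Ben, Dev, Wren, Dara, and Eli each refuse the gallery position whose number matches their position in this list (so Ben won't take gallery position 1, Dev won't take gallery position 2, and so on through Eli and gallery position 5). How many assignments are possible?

Let Aᵢ (for 1 ≤ i ≤ 5) be the placements that put person i in their forbidden gallery position. Any j of these fix j positions, leaving (7−j)! ways to fill the rest, and there are C(5,j) ways to pick which j.
By inclusion–exclusion, the number of valid placements is Σ_{j=0}^{5} (−1)^j C(5,j)·(7−j)!.
Computing: 5040 − 3600 + 1200 − 240 + 30 − 2 = 2428.

2428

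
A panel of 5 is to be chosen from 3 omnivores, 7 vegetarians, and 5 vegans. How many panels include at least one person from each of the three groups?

1925

With no constraint there are C(15,5) = 3003 possible selections.
Subtract selections that omit an entire group: no omnivores → C(12,5) = 792; no vegetarians → C(8,5) = 56; no vegans → C(10,5) = 252.
Add back selections omitting two groups (i.e. drawn from a single group): C(3,5) + C(7,5) + C(5,5) = 22.
By inclusion–exclusion: 3003 − 1100 + 22 = 1925.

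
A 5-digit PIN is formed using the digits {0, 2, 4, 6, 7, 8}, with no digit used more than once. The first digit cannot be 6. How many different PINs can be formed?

The first digit has 6−1 = 5 choices (anything except 6).
The remaining 4 digits are filled from the other 5 symbols without repetition: 5 × 4 × 3 × 2 = 120.
Total: 5 × 120 = 600.

600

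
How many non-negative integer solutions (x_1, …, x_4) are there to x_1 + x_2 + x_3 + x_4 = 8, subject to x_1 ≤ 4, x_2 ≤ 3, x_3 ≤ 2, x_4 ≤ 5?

Without the upper bounds there are C(11,3) = 165 ways to split 8 among 4 variables.
Subtract solutions that violate a single cap (substitute x_i' = x_i − (cap_i+1)): x_1 ≥ 5 gives C(6,3) = 20; x_2 ≥ 4 gives C(7,3) = 35; x_3 ≥ 3 gives C(8,3) = 56; x_4 ≥ 6 gives C(5,3) = 10. Together 121.
Add back pairs where two caps are both exceeded: 0 + 1 + 0 + 4 + 0 + 0 = 5.
By inclusion–exclusion the count is 165 − 121 + 5 = 49.

49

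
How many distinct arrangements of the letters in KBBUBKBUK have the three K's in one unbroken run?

105

Treat the 3 copies of K as a single block. The multiset to arrange is then {KKK, B, B, B, B, U, U}, 7 items in all.
That gives (7)!/(4!·2!) = 105 arrangements.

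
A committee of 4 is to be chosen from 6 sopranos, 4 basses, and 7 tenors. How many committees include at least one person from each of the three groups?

1176

Unrestricted: C(17,4) = 2380 ways to pick any 4 of the 17.
Selections missing a whole group: no sopranos → C(11,4) = 330; no basses → C(13,4) = 715; no tenors → C(10,4) = 210.
Add back selections omitting two groups (i.e. drawn from a single group): C(6,4) + C(4,4) + C(7,4) = 51.
By inclusion–exclusion: 2380 − 1255 + 51 = 1176.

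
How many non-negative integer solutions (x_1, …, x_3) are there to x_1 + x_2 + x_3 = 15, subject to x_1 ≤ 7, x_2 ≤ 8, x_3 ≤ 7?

By stars and bars, unrestricted non-negative solutions to x_1+…+x_3 = 15 number C(15+2,2) = 136.
Subtract solutions that violate a single cap (substitute x_i' = x_i − (cap_i+1)): x_1 ≥ 8 gives C(9,2) = 36; x_2 ≥ 9 gives C(8,2) = 28; x_3 ≥ 8 gives C(9,2) = 36. Together 100.
No two caps can be exceeded simultaneously, so the pair terms are all 0.
By inclusion–exclusion the count is 136 − 100 + 0 = 36.

36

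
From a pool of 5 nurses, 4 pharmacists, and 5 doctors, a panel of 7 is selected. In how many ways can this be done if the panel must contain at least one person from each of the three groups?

Unrestricted: C(14,7) = 3432 ways to pick any 7 of the 14.
Selections missing a whole group: no nurses → C(9,7) = 36; no pharmacists → C(10,7) = 120; no doctors → C(9,7) = 36.
Add back selections omitting two groups (i.e. drawn from a single group): C(5,7) + C(4,7) + C(5,7) = 0.
By inclusion–exclusion: 3432 − 192 + 0 = 3240.

3240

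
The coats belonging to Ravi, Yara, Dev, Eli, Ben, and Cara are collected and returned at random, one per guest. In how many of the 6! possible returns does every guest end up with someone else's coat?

Count assignments avoiding every fixed point. For any j of the 6 guests fixed to their own coat, the other 6−j can be arranged in (6−j)! ways.
By inclusion–exclusion this is Σ_{j=0}^{6} (−1)^j C(6,j)·(6−j)!.
Computing: 720 − 720 + 360 − 120 + 30 − 6 + 1 = 265.

265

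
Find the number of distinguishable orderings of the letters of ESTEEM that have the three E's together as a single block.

Treat the 3 copies of E as a single block. The multiset to arrange is then {EEE, M, S, T}, 4 items in all.
All 4 items are distinct, so there are (4)! = 24 arrangements.

24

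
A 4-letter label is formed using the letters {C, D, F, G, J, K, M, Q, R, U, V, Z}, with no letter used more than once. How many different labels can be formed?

11880

With no repetition, fill the 4 letters in order: 12 choices, then 11, down to 9.
12 × 11 × 10 × 9 = 11880.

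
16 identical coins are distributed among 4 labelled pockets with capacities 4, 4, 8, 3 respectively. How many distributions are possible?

Ignoring the caps, the number of non-negative solutions to x_1+…+x_4 = 16 is C(19,3) = 969.
Subtract solutions that violate a single cap (substitute x_i' = x_i − (cap_i+1)): x_1 ≥ 5 gives C(14,3) = 364; x_2 ≥ 5 gives C(14,3) = 364; x_3 ≥ 9 gives C(10,3) = 120; x_4 ≥ 4 gives C(15,3) = 455. Together 1303.
Add back pairs where two caps are both exceeded: 84 + 10 + 120 + 10 + 120 + 20 = 364.
Subtract triples: 0 + 10 + 0 + 0 = 10.
By inclusion–exclusion the count is 969 − 1303 + 364 − 10 = 20.

20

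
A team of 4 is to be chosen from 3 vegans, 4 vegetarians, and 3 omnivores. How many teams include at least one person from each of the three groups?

126

With no constraint there are C(10,4) = 210 possible selections.
Selections missing a whole group: no vegans → C(7,4) = 35; no vegetarians → C(6,4) = 15; no omnivores → C(7,4) = 35.
Add back selections omitting two groups (i.e. drawn from a single group): C(3,4) + C(4,4) + C(3,4) = 1.
By inclusion–exclusion: 210 − 85 + 1 = 126.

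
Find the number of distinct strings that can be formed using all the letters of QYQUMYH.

The 7 letters of QYQUMYH have repeats: Q appearing twice and Y appearing twice.
The number of distinct arrangements is 7!/(2!·2!) = 5040/4 = 1260.

1260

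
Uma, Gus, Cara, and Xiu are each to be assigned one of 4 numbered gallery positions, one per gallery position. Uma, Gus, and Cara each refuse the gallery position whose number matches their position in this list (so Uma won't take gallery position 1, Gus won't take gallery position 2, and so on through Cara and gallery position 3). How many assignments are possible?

Let Aᵢ (for i ∈ {1, 2, 3}) be the placements that put person i in their forbidden gallery position. Any j of these fix j positions, leaving (4−j)! ways to fill the rest, and there are C(3,j) ways to pick which j.
By inclusion–exclusion, the number of valid placements is Σ_{j=0}^{3} (−1)^j C(3,j)·(4−j)!.
Computing: 24 − 18 + 6 − 1 = 11.

11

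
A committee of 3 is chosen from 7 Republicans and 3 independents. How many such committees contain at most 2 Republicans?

85

Split by how many Republicans are chosen (0 through 2).
Sum: C(7,0)·C(3,3) + C(7,1)·C(3,2) + C(7,2)·C(3,1) = 1 + 21 + 63 = 85.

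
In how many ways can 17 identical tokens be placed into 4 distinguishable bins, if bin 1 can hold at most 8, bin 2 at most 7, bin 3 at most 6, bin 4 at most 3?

Ignoring the caps, the number of non-negative solutions to x_1+…+x_4 = 17 is C(20,3) = 1140.
Subtract solutions that violate a single cap (substitute x_i' = x_i − (cap_i+1)): x_1 ≥ 9 gives C(11,3) = 165; x_2 ≥ 8 gives C(12,3) = 220; x_3 ≥ 7 gives C(13,3) = 286; x_4 ≥ 4 gives C(16,3) = 560. Together 1231.
Add back pairs where two caps are both exceeded: 1 + 4 + 35 + 10 + 56 + 84 = 190.
By inclusion–exclusion the count is 1140 − 1231 + 190 = 99.

99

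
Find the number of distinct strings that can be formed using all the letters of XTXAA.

30

XTXAA has 5 letters with A appearing twice and X appearing twice.
The number of distinct arrangements is 5!/(2!·2!) = 120/4 = 30.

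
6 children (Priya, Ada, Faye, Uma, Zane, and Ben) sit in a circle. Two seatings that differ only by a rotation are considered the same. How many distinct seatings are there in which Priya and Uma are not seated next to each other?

Without the restriction there are (5)! = 120 seatings.
Seatings with Priya beside Uma: treat them as a block with 2 internal orders, giving 2 × (4)! = 48.
Subtracting, 120 − 48 = 72.

72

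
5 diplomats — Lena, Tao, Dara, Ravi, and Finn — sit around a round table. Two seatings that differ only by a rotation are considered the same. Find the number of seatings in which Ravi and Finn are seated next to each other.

12

Treat {Ravi, Finn} as one unit (2 internal orders) and seat the resulting 4 units around the table: (3)! circular arrangements.
So 2 × (3)! = 2 × 6 = 12.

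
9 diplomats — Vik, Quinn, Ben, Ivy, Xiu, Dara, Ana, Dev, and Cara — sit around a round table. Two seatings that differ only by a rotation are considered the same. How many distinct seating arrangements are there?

40320

Around a circle, 9 distinct people have 9!/9 = (8)! = 40320 rotationally distinct seatings.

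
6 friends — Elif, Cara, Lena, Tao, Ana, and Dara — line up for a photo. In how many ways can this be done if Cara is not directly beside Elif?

480

Of the 6! = 720 arrangements, those with Cara and Elif adjacent number 2 × 5! = 240 (treat the pair as a block with 2 internal orders).
So 720 − 240 = 480 arrangements keep them apart.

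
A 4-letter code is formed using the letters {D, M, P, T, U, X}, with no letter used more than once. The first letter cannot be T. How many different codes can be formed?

300

The first letter has 6−1 = 5 choices (anything except T).
The remaining 3 letters are filled from the other 5 symbols without repetition: 5 × 4 × 3 = 60.
Total: 5 × 60 = 300.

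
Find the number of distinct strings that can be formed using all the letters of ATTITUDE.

The 8 letters of ATTITUDE have repeats: T appearing 3 times.
So there are 8! / (3!) = 6720 distinguishable arrangements.

6720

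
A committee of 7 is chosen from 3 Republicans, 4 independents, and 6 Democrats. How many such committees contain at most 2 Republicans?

1506

Split by how many Republicans are chosen (0 through 2).
Sum: C(3,0)·C(10,7) + C(3,1)·C(10,6) + C(3,2)·C(10,5) = 120 + 630 + 756 = 1506.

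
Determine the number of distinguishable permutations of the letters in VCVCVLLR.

1680

Letter multiplicities in VCVCVLLR: C×2, L×2, R×1, V×3.
Dividing 8! = 40320 by 3!·2!·2! = 24 for the repeated letters gives 1680.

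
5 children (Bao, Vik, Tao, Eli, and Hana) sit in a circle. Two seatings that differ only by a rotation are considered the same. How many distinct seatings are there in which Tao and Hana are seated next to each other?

12

Treat {Tao, Hana} as one unit (2 internal orders) and seat the resulting 4 units around the table: (3)! circular arrangements.
So 2 × (3)! = 2 × 6 = 12.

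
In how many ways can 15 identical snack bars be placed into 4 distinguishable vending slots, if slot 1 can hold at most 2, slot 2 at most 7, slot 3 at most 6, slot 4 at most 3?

19

By stars and bars, unrestricted non-negative solutions to x_1+…+x_4 = 15 number C(15+3,3) = 816.
Subtract solutions that violate a single cap (substitute x_i' = x_i − (cap_i+1)): x_1 ≥ 3 gives C(15,3) = 455; x_2 ≥ 8 gives C(10,3) = 120; x_3 ≥ 7 gives C(11,3) = 165; x_4 ≥ 4 gives C(14,3) = 364. Together 1104.
Add back pairs where two caps are both exceeded: 35 + 56 + 165 + 1 + 20 + 35 = 312.
Subtract triples: 0 + 1 + 4 + 0 = 5.
By inclusion–exclusion the count is 816 − 1104 + 312 − 5 = 19.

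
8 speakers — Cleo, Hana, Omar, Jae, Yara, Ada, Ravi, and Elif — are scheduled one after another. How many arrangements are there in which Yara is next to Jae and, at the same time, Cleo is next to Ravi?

2880

Treat {Yara,Jae} as one block (2 orders) and {Cleo,Ravi} as another (2 orders).
That leaves 6 units to arrange: 2 × 2 × 6! = 4 × 720 = 2880.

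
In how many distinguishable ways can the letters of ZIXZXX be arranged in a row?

60

The 6 letters of ZIXZXX have repeats: X appearing 3 times and Z appearing twice.
The number of distinct arrangements is 6!/(3!·2!) = 720/12 = 60.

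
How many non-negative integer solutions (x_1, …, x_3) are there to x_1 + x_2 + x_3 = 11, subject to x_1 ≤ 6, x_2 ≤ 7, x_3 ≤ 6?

38

Without the upper bounds there are C(13,2) = 78 ways to split 11 among 3 variables.
Subtract solutions that violate a single cap (substitute x_i' = x_i − (cap_i+1)): x_1 ≥ 7 gives C(6,2) = 15; x_2 ≥ 8 gives C(5,2) = 10; x_3 ≥ 7 gives C(6,2) = 15. Together 40.
No two caps can be exceeded simultaneously, so the pair terms are all 0.
By inclusion–exclusion the count is 78 − 40 + 0 = 38.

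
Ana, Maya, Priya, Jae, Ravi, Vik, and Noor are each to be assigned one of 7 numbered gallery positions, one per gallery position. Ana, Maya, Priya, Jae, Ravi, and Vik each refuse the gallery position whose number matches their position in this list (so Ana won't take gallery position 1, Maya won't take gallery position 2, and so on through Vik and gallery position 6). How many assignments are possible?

2119

Let Aᵢ (for 1 ≤ i ≤ 6) be the placements that put person i in their forbidden gallery position. Any j of these fix j positions, leaving (7−j)! ways to fill the rest, and there are C(6,j) ways to pick which j.
By inclusion–exclusion, the number of valid placements is Σ_{j=0}^{6} (−1)^j C(6,j)·(7−j)!.
Computing: 5040 − 4320 + 1800 − 480 + 90 − 12 + 1 = 2119.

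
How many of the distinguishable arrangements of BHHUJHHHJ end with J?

336

Fix J in the last position and arrange the remaining 8 letters.
Those 8 letters have H appearing 5 times, giving (8)!/(5!) = 336.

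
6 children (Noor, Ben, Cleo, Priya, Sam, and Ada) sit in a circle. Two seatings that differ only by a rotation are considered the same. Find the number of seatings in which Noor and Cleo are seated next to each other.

Glue Noor and Cleo into a block (2 internal orders). Seating 5 units around a circle gives (4)! arrangements.
So 2 × (4)! = 2 × 24 = 48.

48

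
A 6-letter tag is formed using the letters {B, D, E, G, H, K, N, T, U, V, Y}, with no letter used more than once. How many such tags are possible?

332640

This is a permutation of 6 out of 11: P(11,6) = 11!/5!.
That product is 11 × 10 × 9 × 8 × 7 × 6 = 332640.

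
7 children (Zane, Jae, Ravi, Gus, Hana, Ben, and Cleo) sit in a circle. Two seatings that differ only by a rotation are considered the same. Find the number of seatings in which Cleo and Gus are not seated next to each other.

All circular seatings of 7 people number (6)! = 720.
Seatings with Cleo beside Gus: treat them as a block with 2 internal orders, giving 2 × (5)! = 240.
Subtracting, 720 − 240 = 480.

480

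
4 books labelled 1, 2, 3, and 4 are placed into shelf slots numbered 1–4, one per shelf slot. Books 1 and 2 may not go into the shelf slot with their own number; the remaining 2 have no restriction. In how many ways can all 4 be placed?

14

Let Aᵢ (for i ∈ {1, 2}) be the placements that put book i in its forbidden shelf slot. Any j of these fix j positions, leaving (4−j)! ways to fill the rest, and there are C(2,j) ways to pick which j.
By inclusion–exclusion, the number of valid placements is Σ_{j=0}^{2} (−1)^j C(2,j)·(4−j)!.
Computing: 24 − 12 + 2 = 14.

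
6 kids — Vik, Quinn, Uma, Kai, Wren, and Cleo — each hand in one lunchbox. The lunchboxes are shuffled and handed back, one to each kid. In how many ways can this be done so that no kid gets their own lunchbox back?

265

Count assignments avoiding every fixed point. For any j of the 6 kids fixed to their own lunchbox, the other 6−j can be arranged in (6−j)! ways.
By inclusion–exclusion this is Σ_{j=0}^{6} (−1)^j C(6,j)·(6−j)!.
Computing: 720 − 720 + 360 − 120 + 30 − 6 + 1 = 265.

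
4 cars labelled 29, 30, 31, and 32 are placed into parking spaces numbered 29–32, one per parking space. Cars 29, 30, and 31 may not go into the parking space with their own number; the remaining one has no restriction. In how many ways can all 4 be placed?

Let Aᵢ (for i ∈ {29, 30, 31}) be the placements that put car i in its forbidden parking space. Any j of these fix j positions, leaving (4−j)! ways to fill the rest, and there are C(3,j) ways to pick which j.
By inclusion–exclusion, the number of valid placements is Σ_{j=0}^{3} (−1)^j C(3,j)·(4−j)!.
Computing: 24 − 18 + 6 − 1 = 11.

11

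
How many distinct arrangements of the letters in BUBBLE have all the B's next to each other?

24

Treat the 3 copies of B as a single block. The multiset to arrange is then {BBB, E, L, U}, 4 items in all.
All 4 items are distinct, so there are (4)! = 24 arrangements.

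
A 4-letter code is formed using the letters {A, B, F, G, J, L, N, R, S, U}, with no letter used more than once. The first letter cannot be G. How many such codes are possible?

The first letter has 10−1 = 9 choices (anything except G).
The remaining 3 letters are filled from the other 9 symbols without repetition: 9 × 8 × 7 = 504.
Total: 9 × 504 = 4536.

4536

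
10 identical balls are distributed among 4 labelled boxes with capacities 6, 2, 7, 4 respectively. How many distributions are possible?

Ignoring the caps, the number of non-negative solutions to x_1+…+x_4 = 10 is C(13,3) = 286.
Subtract solutions that violate a single cap (substitute x_i' = x_i − (cap_i+1)): x_1 ≥ 7 gives C(6,3) = 20; x_2 ≥ 3 gives C(10,3) = 120; x_3 ≥ 8 gives C(5,3) = 10; x_4 ≥ 5 gives C(8,3) = 56. Together 206.
Add back pairs where two caps are both exceeded: 1 + 0 + 0 + 0 + 10 + 0 = 11.
By inclusion–exclusion the count is 286 − 206 + 11 = 91.

91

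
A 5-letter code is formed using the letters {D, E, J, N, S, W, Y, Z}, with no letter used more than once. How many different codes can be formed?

This is a permutation of 5 out of 8: P(8,5) = 8!/3!.
8 × 7 × 6 × 5 × 4 = 6720.

6720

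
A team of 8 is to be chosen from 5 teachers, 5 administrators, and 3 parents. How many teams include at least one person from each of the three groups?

Total 8-person selections from all 13: C(13,8) = 1287.
Selections missing a whole group: no teachers → C(8,8) = 1; no administrators → C(8,8) = 1; no parents → C(10,8) = 45.
Add back selections omitting two groups (i.e. drawn from a single group): C(5,8) + C(5,8) + C(3,8) = 0.
By inclusion–exclusion: 1287 − 47 + 0 = 1240.

1240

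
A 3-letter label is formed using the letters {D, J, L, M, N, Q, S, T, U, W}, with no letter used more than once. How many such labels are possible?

Choose and order 3 of the 10 symbols: the first letter has 10 options, the next 9, then 8.
10 × 9 × 8 = 720.

720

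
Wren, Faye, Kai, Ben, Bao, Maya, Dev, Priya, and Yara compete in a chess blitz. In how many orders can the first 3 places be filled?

504

There are 9 choices for 1st place, 8 for 2nd, and 7 for 3rd.
That gives 9 × 8 × 7 = 504.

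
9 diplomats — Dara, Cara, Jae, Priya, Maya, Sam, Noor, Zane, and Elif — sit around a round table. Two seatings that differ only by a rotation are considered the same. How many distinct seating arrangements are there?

Around a circle, 9 distinct people have 9!/9 = (8)! = 40320 rotationally distinct seatings.

40320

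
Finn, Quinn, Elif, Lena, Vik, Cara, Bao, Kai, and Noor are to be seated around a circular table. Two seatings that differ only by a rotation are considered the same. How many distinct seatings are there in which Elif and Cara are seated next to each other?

10080

Glue Elif and Cara into a block (2 internal orders). Seating 8 units around a circle gives (7)! arrangements.
So 2 × (7)! = 2 × 5040 = 10080.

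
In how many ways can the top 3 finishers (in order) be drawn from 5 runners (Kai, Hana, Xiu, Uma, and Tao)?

60

This is an ordered selection of 3 from 5: P(5,3).
That gives 5 × 4 × 3 = 60.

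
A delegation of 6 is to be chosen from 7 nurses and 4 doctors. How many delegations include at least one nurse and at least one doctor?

455

With no constraint there are C(11,6) = 462 possible selections.
Subtract selections that omit an entire group: no nurses → C(4,6) = 0; no doctors → C(7,6) = 7.
Both groups omitted at once is impossible, so 462 − 7 = 455.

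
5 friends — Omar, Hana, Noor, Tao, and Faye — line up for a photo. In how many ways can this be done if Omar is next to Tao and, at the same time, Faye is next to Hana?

Treat {Omar,Tao} as one block (2 orders) and {Faye,Hana} as another (2 orders).
That leaves 3 units to arrange: 2 × 2 × 3! = 4 × 6 = 24.

24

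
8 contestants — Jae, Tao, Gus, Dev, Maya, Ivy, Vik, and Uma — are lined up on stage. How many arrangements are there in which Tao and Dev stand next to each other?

Glue Tao and Dev into one block (2 internal orders), leaving 7 units to arrange in a row.
That gives 2 × 7! = 2 × 5040 = 10080.

10080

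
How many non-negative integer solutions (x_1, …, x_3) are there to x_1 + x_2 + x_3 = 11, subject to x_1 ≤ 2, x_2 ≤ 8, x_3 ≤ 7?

18

Without the upper bounds there are C(13,2) = 78 ways to split 11 among 3 variables.
Subtract solutions that violate a single cap (substitute x_i' = x_i − (cap_i+1)): x_1 ≥ 3 gives C(10,2) = 45; x_2 ≥ 9 gives C(4,2) = 6; x_3 ≥ 8 gives C(5,2) = 10. Together 61.
Add back pairs where two caps are both exceeded: 0 + 1 + 0 = 1.
By inclusion–exclusion the count is 78 − 61 + 1 = 18.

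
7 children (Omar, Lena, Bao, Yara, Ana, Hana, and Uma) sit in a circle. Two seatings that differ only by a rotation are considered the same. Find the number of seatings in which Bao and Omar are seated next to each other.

Glue Bao and Omar into a block (2 internal orders). Seating 6 units around a circle gives (5)! arrangements.
So 2 × (5)! = 2 × 120 = 240.

240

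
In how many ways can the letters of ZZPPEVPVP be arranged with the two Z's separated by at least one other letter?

There are 9!/(4!·2!·2!) = 3780 arrangements of ZZPPEVPVP in total.
If the two Z's are adjacent, glue them into one block, leaving 8 items to arrange: (8)!/(4!·2!) = 840 ways.
Subtracting, 3780 − 840 = 2940 arrangements keep the Z's apart.

2940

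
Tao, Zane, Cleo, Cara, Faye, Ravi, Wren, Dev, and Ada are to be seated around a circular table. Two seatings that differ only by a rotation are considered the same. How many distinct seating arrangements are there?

40320

Seat Tao anywhere (absorbing the rotational symmetry), then permute the other 8: (8)! = 40320.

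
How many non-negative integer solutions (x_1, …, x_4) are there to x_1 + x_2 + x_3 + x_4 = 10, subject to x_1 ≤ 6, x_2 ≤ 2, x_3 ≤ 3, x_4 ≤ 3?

Ignoring the caps, the number of non-negative solutions to x_1+…+x_4 = 10 is C(13,3) = 286.
Subtract solutions that violate a single cap (substitute x_i' = x_i − (cap_i+1)): x_1 ≥ 7 gives C(6,3) = 20; x_2 ≥ 3 gives C(10,3) = 120; x_3 ≥ 4 gives C(9,3) = 84; x_4 ≥ 4 gives C(9,3) = 84. Together 308.
Add back pairs where two caps are both exceeded: 1 + 0 + 0 + 20 + 20 + 10 = 51.
By inclusion–exclusion the count is 286 − 308 + 51 = 29.

29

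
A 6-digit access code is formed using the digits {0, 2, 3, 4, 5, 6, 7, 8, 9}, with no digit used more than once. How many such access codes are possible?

This is a permutation of 6 out of 9: P(9,6) = 9!/3!.
That product is 9 × 8 × 7 × 6 × 5 × 4 = 60480.

60480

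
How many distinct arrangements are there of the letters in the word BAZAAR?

120

Letter multiplicities in BAZAAR: A×3, B×1, R×1, Z×1.
So there are 6! / (3!) = 120 distinguishable arrangements.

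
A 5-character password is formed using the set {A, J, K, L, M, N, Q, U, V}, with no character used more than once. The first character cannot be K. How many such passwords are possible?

13440

The first character has 9−1 = 8 choices (anything except K).
The remaining 4 characters are filled from the other 8 symbols without repetition: 8 × 7 × 6 × 5 = 1680.
Total: 8 × 1680 = 13440.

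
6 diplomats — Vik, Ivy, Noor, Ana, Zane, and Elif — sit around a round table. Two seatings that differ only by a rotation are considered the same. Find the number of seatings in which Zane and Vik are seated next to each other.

Treat {Zane, Vik} as one unit (2 internal orders) and seat the resulting 5 units around the table: (4)! circular arrangements.
So 2 × (4)! = 2 × 24 = 48.

48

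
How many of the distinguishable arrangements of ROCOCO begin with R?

10

With the first slot taken by R, it remains to arrange the other 5 letters (OCOCO).
Those 5 letters have C appearing twice and O appearing 3 times, giving (5)!/(3!·2!) = 10.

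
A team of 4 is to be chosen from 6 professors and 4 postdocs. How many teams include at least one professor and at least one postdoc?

194

With no constraint there are C(10,4) = 210 possible selections.
Subtract selections that omit an entire group: no professors → C(4,4) = 1; no postdocs → C(6,4) = 15.
Both groups omitted at once is impossible, so 210 − 16 = 194.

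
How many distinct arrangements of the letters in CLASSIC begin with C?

360

Fix C in the first position and arrange the remaining 6 letters.
Those 6 letters have S appearing twice, giving (6)!/(2!) = 360.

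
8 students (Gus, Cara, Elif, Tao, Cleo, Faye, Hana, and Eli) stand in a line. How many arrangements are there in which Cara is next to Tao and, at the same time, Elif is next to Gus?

Treat {Cara,Tao} as one block (2 orders) and {Elif,Gus} as another (2 orders).
That leaves 6 units to arrange: 2 × 2 × 6! = 4 × 720 = 2880.

2880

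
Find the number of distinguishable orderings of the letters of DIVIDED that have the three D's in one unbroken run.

60

Treat the 3 copies of D as a single block. The multiset to arrange is then {DDD, E, I, I, V}, 5 items in all.
That gives (5)!/(2!) = 60 arrangements.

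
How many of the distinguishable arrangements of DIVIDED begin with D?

180

Fix D in the first position and arrange the remaining 6 letters.
Those 6 letters have D appearing twice and I appearing twice, giving (6)!/(2!·2!) = 180.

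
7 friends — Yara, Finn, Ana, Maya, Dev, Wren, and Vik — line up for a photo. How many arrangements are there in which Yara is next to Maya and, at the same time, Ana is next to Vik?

480

Treat {Yara,Maya} as one block (2 orders) and {Ana,Vik} as another (2 orders).
That leaves 5 units to arrange: 2 × 2 × 5! = 4 × 120 = 480.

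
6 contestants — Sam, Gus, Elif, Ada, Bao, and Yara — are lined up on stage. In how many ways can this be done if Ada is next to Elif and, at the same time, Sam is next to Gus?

Treat {Ada,Elif} as one block (2 orders) and {Sam,Gus} as another (2 orders).
That leaves 4 units to arrange: 2 × 2 × 4! = 4 × 24 = 96.

96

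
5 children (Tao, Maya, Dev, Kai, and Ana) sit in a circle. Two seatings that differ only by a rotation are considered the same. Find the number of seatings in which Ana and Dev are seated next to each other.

Glue Ana and Dev into a block (2 internal orders). Seating 4 units around a circle gives (3)! arrangements.
So 2 × (3)! = 2 × 6 = 12.

12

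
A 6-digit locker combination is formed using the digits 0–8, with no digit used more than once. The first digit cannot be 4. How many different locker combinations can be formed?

53760

The first digit has 9−1 = 8 choices (anything except 4).
The remaining 5 digits are filled from the other 8 symbols without repetition: 8 × 7 × 6 × 5 × 4 = 6720.
Total: 8 × 6720 = 53760.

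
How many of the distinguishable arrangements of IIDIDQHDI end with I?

1120

With the last slot taken by I, it remains to arrange the other 8 letters (IDIDQHDI).
Those 8 letters have D appearing 3 times and I appearing 3 times, giving (8)!/(3!·3!) = 1120.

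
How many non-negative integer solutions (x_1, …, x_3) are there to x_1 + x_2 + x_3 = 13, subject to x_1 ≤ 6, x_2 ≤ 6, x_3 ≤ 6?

21

By stars and bars, unrestricted non-negative solutions to x_1+…+x_3 = 13 number C(13+2,2) = 105.
Subtract solutions that violate a single cap (substitute x_i' = x_i − (cap_i+1)): x_1 ≥ 7 gives C(8,2) = 28; x_2 ≥ 7 gives C(8,2) = 28; x_3 ≥ 7 gives C(8,2) = 28. Together 84.
No two caps can be exceeded simultaneously, so the pair terms are all 0.
By inclusion–exclusion the count is 105 − 84 + 0 = 21.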